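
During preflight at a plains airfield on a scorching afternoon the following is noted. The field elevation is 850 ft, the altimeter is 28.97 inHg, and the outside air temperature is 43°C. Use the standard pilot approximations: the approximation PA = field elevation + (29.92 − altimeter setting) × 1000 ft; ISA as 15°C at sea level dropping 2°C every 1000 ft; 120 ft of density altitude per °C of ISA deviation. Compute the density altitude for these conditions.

5592 ft

Pressure altitude = 850 + (29.92 − 28.97) × 1000 = 850 + (+950) = 1800 ft.
ISA temperature at 1800 ft = 15 − 2 × (1800/1000) = 11.4°C.
ISA deviation = 43 − 11.4 = +31.6°C.
Density altitude = 1800 + 120 × (31.6) = 5592 ft.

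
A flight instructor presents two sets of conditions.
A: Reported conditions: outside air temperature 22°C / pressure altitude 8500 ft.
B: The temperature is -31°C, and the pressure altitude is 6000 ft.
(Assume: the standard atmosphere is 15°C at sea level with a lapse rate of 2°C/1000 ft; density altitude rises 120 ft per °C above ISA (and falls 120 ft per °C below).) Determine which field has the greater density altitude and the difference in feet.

A: ISA temp = -2°C, deviation +24°C, DA = 8500 + 120 × 24 = 11380 ft.
B: ISA temp = 3°C, deviation -34°C, DA = 6000 + 120 × (-34) = 1920 ft.
A is higher by 11380 − 1920 = 9460 ft.

A by 9460 ft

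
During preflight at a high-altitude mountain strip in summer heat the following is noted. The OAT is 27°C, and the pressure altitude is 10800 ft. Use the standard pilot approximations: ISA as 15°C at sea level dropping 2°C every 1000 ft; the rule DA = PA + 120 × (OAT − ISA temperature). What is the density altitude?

ISA temperature at 10800 ft = 15 − 2 × (10800/1000) = -6.6°C.
ISA deviation = 27 − (-6.6) = +33.6°C.
Density altitude = 10800 + 120 × (33.6) = 10800 + (+4032) = 14832 ft.

14832 ft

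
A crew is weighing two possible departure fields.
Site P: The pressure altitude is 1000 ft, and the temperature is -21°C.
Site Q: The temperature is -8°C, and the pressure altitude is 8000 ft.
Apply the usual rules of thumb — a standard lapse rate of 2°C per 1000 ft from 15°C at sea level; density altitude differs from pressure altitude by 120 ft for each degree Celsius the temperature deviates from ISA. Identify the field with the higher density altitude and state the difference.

Site Q by 10240 ft

Site P: ISA temp = 13°C, deviation -34°C, DA = 1000 + 120 × (-34) = -3080 ft.
Site Q: ISA temp = -1°C, deviation -7°C, DA = 8000 + 120 × (-7) = 7160 ft.
Site Q is higher by 7160 − (-3080) = 10240 ft.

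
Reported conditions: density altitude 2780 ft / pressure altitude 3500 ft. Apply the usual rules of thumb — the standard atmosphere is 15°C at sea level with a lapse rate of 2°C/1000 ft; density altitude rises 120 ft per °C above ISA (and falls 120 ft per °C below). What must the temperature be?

Density altitude − pressure altitude = 2780 − 3500 = -720 ft.
At 120 ft/°C that is an ISA deviation of -720/120 = -6°C.
ISA temperature at 3500 ft = 15 − 2 × (3500/1000) = 8°C.
OAT = ISA + deviation = 8 + (-6) = 2°C.

2°C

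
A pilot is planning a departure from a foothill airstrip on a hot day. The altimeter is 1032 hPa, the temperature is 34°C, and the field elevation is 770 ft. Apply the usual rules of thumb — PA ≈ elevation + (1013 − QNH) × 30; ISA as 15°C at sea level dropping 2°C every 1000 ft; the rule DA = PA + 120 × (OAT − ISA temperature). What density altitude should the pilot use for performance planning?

Pressure altitude = 770 + (1013 − 1032) × 30 = 770 + (-570) = 200 ft.
ISA temperature at 200 ft = 15 − 2 × (200/1000) = 14.6°C.
ISA deviation = 34 − 14.6 = +19.4°C.
Density altitude = 200 + 120 × (19.4) = 2528 ft.

2528 ft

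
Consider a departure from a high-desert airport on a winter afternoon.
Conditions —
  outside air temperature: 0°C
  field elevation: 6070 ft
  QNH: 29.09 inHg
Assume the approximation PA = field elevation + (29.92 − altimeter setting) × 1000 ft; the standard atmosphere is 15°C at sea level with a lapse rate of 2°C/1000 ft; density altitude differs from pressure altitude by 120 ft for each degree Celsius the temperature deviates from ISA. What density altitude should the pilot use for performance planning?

6756 ft

Pressure altitude = 6070 + (29.92 − 29.09) × 1000 = 6070 + (+830) = 6900 ft.
ISA temperature at 6900 ft = 15 − 2 × (6900/1000) = 1.2°C.
ISA deviation = 0 − 1.2 = -1.2°C.
Density altitude = 6900 + 120 × (-1.2) = 6756 ft.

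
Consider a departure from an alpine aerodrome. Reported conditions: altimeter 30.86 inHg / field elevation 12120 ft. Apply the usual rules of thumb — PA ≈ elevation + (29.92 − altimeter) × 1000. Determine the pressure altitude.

Pressure correction = (29.92 − 30.86) × 1000 = -940 ft.
Pressure altitude = 12120 + (-940) = 11180 ft.

11180 ft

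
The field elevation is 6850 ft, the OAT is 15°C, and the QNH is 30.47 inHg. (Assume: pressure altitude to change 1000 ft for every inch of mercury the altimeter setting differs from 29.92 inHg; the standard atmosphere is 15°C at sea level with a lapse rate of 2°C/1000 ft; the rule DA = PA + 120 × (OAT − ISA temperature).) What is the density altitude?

7812 ft

Pressure altitude = 6850 + (29.92 − 30.47) × 1000 = 6850 + (-550) = 6300 ft.
ISA temperature at 6300 ft = 15 − 2 × (6300/1000) = 2.4°C.
ISA deviation = 15 − 2.4 = +12.6°C.
Density altitude = 6300 + 120 × (12.6) = 7812 ft.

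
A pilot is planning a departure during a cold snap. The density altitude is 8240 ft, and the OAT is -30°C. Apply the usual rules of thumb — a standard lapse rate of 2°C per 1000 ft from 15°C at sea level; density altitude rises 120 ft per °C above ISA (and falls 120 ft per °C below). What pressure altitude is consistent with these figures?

11000 ft

DA = PA + 120 × (OAT − (15 − 2·PA/1000)) = PA + 120·OAT − 1800 + 0.24·PA = 1.24·PA + 120·OAT − 1800.
So 1.24·PA = 8240 − 120 × (-30) + 1800 = 13640.
PA = 13640 / 1.24 = 11000 ft.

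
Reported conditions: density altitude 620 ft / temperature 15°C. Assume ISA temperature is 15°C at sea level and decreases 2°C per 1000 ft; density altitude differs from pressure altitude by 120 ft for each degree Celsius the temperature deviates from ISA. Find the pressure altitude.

DA = PA + 120 × (OAT − (15 − 2·PA/1000)) = PA + 120·OAT − 1800 + 0.24·PA = 1.24·PA + 120·OAT − 1800.
So 1.24·PA = 620 − 120 × 15 + 1800 = 620.
PA = 620 / 1.24 = 500 ft.

500 ft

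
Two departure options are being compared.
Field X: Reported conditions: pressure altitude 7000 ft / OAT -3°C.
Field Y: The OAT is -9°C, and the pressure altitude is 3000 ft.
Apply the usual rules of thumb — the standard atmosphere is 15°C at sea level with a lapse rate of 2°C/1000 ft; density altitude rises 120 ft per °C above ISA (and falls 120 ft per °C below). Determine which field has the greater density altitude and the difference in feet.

Field X by 5680 ft

Field X: ISA temp = 1°C, deviation -4°C, DA = 7000 + 120 × (-4) = 6520 ft.
Field Y: ISA temp = 9°C, deviation -18°C, DA = 3000 + 120 × (-18) = 840 ft.
Field X is higher by 6520 − 840 = 5680 ft.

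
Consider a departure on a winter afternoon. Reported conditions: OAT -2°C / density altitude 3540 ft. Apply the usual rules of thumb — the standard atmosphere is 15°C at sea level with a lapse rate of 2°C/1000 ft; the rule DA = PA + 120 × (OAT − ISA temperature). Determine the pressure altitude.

DA = PA + 120 × (OAT − (15 − 2·PA/1000)) = PA + 120·OAT − 1800 + 0.24·PA = 1.24·PA + 120·OAT − 1800.
So 1.24·PA = 3540 − 120 × (-2) + 1800 = 5580.
PA = 5580 / 1.24 = 4500 ft.

4500 ft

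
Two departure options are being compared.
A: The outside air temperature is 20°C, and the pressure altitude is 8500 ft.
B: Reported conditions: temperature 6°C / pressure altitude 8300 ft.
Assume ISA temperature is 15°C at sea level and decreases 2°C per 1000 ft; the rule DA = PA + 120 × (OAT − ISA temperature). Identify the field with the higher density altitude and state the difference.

A: ISA temp = -2°C, deviation +22°C, DA = 8500 + 120 × 22 = 11140 ft.
B: ISA temp = -1.6°C, deviation +7.6°C, DA = 8300 + 120 × 7.6 = 9212 ft.
A is higher by 11140 − 9212 = 1928 ft.

A by 1928 ft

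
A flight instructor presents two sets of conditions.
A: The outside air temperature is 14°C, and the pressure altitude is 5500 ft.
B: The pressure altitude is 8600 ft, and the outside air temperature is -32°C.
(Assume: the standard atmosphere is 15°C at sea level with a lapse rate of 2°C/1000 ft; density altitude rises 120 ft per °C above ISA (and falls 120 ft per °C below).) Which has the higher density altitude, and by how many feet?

A: ISA temp = 4°C, deviation +10°C, DA = 5500 + 120 × 10 = 6700 ft.
B: ISA temp = -2.2°C, deviation -29.8°C, DA = 8600 + 120 × (-29.8) = 5024 ft.
A is higher by 6700 − 5024 = 1676 ft.

A by 1676 ft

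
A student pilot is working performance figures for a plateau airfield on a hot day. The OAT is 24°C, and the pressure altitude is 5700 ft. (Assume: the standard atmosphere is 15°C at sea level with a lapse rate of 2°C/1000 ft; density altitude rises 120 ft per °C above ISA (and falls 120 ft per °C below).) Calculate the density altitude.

ISA temperature at 5700 ft = 15 − 2 × (5700/1000) = 3.6°C.
ISA deviation = 24 − 3.6 = +20.4°C.
Density altitude = 5700 + 120 × (20.4) = 5700 + (+2448) = 8148 ft.

8148 ft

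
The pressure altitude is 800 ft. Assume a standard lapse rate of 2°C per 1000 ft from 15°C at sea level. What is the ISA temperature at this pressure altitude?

ISA temperature = 15 − 2 × (800/1000) = 15 − 1.6 = 13.4°C.

13.4°C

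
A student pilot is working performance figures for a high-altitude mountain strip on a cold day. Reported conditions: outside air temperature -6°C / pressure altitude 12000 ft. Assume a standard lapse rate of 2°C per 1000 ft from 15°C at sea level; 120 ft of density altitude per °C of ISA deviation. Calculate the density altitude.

ISA temperature at 12000 ft = 15 − 2 × (12000/1000) = -9°C.
ISA deviation = -6 − (-9) = +3°C.
Density altitude = 12000 + 120 × (3) = 12000 + (+360) = 12360 ft.

12360 ft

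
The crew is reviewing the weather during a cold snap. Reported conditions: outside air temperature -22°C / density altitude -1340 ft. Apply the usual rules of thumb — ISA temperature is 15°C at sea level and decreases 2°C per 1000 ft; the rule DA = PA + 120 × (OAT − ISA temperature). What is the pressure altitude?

DA = PA + 120 × (OAT − (15 − 2·PA/1000)) = PA + 120·OAT − 1800 + 0.24·PA = 1.24·PA + 120·OAT − 1800.
So 1.24·PA = -1340 − 120 × (-22) + 1800 = 3100.
PA = 3100 / 1.24 = 2500 ft.

2500 ft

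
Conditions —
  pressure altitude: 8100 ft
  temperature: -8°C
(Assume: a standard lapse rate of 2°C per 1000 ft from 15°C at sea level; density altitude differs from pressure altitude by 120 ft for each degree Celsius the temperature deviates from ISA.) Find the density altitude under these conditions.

7284 ft

ISA temperature at 8100 ft = 15 − 2 × (8100/1000) = -1.2°C.
ISA deviation = -8 − (-1.2) = -6.8°C.
Density altitude = 8100 + 120 × (-6.8) = 8100 + (-816) = 7284 ft.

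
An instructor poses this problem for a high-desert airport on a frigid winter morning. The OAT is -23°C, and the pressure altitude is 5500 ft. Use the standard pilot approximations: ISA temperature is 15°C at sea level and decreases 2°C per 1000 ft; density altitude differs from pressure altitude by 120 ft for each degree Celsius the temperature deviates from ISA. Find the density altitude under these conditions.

ISA temperature at 5500 ft = 15 − 2 × (5500/1000) = 4°C.
ISA deviation = -23 − 4 = -27°C.
Density altitude = 5500 + 120 × (-27) = 5500 + (-3240) = 2260 ft.

2260 ft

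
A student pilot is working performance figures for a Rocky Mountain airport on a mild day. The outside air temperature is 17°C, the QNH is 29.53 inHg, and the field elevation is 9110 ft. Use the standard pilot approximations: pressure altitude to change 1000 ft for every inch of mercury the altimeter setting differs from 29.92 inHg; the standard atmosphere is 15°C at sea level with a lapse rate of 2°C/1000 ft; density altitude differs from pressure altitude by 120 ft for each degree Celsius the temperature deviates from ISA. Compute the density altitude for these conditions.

12020 ft

Pressure altitude = 9110 + (29.92 − 29.53) × 1000 = 9110 + (+390) = 9500 ft.
ISA temperature at 9500 ft = 15 − 2 × (9500/1000) = -4°C.
ISA deviation = 17 − (-4) = +21°C.
Density altitude = 9500 + 120 × (21) = 12020 ft.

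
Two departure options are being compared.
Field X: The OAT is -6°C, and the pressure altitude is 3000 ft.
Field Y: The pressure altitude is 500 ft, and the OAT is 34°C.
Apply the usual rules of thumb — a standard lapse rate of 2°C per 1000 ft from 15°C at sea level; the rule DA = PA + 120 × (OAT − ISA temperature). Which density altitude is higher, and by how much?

Field Y by 1700 ft

Field X: ISA temp = 9°C, deviation -15°C, DA = 3000 + 120 × (-15) = 1200 ft.
Field Y: ISA temp = 14°C, deviation +20°C, DA = 500 + 120 × 20 = 2900 ft.
Field Y is higher by 2900 − 1200 = 1700 ft.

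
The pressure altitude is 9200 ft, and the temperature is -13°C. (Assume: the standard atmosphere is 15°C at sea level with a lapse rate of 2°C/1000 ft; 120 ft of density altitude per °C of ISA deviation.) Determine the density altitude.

8048 ft

ISA temperature at 9200 ft = 15 − 2 × (9200/1000) = -3.4°C.
ISA deviation = -13 − (-3.4) = -9.6°C.
Density altitude = 9200 + 120 × (-9.6) = 9200 + (-1152) = 8048 ft.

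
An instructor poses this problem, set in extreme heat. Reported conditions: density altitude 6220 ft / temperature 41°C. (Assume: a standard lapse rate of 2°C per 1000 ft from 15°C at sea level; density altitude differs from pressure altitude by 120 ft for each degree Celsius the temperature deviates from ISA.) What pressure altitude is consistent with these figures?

2500 ft

DA = PA + 120 × (OAT − (15 − 2·PA/1000)) = PA + 120·OAT − 1800 + 0.24·PA = 1.24·PA + 120·OAT − 1800.
So 1.24·PA = 6220 − 120 × 41 + 1800 = 3100.
PA = 3100 / 1.24 = 2500 ft.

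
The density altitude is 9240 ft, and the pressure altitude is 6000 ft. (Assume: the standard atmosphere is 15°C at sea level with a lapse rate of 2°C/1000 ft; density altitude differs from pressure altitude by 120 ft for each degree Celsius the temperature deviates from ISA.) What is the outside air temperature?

30°C

Density altitude − pressure altitude = 9240 − 6000 = +3240 ft.
At 120 ft/°C that is an ISA deviation of 3240/120 = +27°C.
ISA temperature at 6000 ft = 15 − 2 × (6000/1000) = 3°C.
OAT = ISA + deviation = 3 + (+27) = 30°C.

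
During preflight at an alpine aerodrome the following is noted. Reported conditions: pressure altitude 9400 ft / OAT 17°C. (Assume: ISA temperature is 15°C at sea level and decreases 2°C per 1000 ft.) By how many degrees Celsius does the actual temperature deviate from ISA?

ISA temperature at 9400 ft = 15 − 2 × (9400/1000) = -3.8°C.
Deviation = OAT − ISA = 17 − (-3.8) = +20.8°C.

ISA+20.8°C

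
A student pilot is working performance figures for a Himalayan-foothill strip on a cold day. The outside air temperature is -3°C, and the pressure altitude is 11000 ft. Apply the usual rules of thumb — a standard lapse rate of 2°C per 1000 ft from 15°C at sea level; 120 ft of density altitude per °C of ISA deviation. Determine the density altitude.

ISA temperature at 11000 ft = 15 − 2 × (11000/1000) = -7°C.
ISA deviation = -3 − (-7) = +4°C.
Density altitude = 11000 + 120 × (4) = 11000 + (+480) = 11480 ft.

11480 ft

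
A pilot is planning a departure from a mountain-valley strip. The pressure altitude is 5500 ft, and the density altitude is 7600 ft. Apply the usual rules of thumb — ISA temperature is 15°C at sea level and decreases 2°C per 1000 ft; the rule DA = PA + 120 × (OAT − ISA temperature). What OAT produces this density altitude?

21.5°C

Density altitude − pressure altitude = 7600 − 5500 = +2100 ft.
At 120 ft/°C that is an ISA deviation of 2100/120 = +17.5°C.
ISA temperature at 5500 ft = 15 − 2 × (5500/1000) = 4°C.
OAT = ISA + deviation = 4 + (+17.5) = 21.5°C.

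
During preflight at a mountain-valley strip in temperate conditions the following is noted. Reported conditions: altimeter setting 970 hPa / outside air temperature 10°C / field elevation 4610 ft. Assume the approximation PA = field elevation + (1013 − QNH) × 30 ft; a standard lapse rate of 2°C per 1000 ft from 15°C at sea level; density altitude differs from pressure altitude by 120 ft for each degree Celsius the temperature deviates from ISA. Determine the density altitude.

6716 ft

Pressure altitude = 4610 + (1013 − 970) × 30 = 4610 + (+1290) = 5900 ft.
ISA temperature at 5900 ft = 15 − 2 × (5900/1000) = 3.2°C.
ISA deviation = 10 − 3.2 = +6.8°C.
Density altitude = 5900 + 120 × (6.8) = 6716 ft.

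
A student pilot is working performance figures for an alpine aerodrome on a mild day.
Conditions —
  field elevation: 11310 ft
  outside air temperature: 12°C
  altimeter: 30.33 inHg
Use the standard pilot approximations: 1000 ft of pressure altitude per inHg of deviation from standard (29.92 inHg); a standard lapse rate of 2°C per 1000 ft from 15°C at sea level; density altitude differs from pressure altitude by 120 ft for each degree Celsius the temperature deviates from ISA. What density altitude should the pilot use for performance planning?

13156 ft

Pressure altitude = 11310 + (29.92 − 30.33) × 1000 = 11310 + (-410) = 10900 ft.
ISA temperature at 10900 ft = 15 − 2 × (10900/1000) = -6.8°C.
ISA deviation = 12 − (-6.8) = +18.8°C.
Density altitude = 10900 + 120 × (18.8) = 13156 ft.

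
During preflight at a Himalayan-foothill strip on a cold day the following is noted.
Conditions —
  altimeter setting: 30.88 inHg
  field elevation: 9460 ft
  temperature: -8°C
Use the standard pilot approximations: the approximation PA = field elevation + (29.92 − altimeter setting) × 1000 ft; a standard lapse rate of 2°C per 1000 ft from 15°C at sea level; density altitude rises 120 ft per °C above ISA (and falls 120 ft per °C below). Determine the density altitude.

Pressure altitude = 9460 + (29.92 − 30.88) × 1000 = 9460 + (-960) = 8500 ft.
ISA temperature at 8500 ft = 15 − 2 × (8500/1000) = -2°C.
ISA deviation = -8 − (-2) = -6°C.
Density altitude = 8500 + 120 × (-6) = 7780 ft.

7780 ft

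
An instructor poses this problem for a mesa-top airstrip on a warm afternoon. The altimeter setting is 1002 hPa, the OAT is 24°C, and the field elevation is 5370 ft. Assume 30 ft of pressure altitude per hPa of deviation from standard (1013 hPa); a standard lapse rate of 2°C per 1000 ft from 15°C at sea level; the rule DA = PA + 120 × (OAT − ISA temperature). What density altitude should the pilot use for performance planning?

8148 ft

Pressure altitude = 5370 + (1013 − 1002) × 30 = 5370 + (+330) = 5700 ft.
ISA temperature at 5700 ft = 15 − 2 × (5700/1000) = 3.6°C.
ISA deviation = 24 − 3.6 = +20.4°C.
Density altitude = 5700 + 120 × (20.4) = 8148 ft.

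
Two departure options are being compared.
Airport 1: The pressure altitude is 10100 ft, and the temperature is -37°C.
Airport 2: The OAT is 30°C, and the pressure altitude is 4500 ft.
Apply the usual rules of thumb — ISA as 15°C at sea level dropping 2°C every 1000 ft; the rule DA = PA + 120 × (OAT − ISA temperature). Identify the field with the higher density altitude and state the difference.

Airport 1: ISA temp = -5.2°C, deviation -31.8°C, DA = 10100 + 120 × (-31.8) = 6284 ft.
Airport 2: ISA temp = 6°C, deviation +24°C, DA = 4500 + 120 × 24 = 7380 ft.
Airport 2 is higher by 7380 − 6284 = 1096 ft.

Airport 2 by 1096 ft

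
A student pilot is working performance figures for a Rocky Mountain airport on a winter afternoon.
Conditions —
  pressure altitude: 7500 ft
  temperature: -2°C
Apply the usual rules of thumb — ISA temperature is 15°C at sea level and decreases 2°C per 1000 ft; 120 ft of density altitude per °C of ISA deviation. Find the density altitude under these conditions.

7260 ft

ISA temperature at 7500 ft = 15 − 2 × (7500/1000) = 0°C.
ISA deviation = -2 − 0 = -2°C.
Density altitude = 7500 + 120 × (-2) = 7500 + (-240) = 7260 ft.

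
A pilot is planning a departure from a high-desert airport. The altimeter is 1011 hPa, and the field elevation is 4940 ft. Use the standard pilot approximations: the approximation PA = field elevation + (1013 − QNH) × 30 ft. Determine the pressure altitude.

Pressure correction = (1013 − 1011) × 30 = +60 ft.
Pressure altitude = 4940 + (+60) = 5000 ft.

5000 ft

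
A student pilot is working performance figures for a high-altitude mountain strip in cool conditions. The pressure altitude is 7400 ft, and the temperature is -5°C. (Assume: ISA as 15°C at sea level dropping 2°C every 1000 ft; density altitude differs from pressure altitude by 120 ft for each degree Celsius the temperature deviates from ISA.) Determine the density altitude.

ISA temperature at 7400 ft = 15 − 2 × (7400/1000) = 0.2°C.
ISA deviation = -5 − 0.2 = -5.2°C.
Density altitude = 7400 + 120 × (-5.2) = 7400 + (-624) = 6776 ft.

6776 ft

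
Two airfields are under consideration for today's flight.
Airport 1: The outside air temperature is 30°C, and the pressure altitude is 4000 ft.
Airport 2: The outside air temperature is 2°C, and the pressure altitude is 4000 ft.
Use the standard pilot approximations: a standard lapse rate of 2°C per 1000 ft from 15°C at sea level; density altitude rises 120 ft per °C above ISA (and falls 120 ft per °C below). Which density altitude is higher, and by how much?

Airport 1: ISA temp = 7°C, deviation +23°C, DA = 4000 + 120 × 23 = 6760 ft.
Airport 2: ISA temp = 7°C, deviation -5°C, DA = 4000 + 120 × (-5) = 3400 ft.
Airport 1 is higher by 6760 − 3400 = 3360 ft.

Airport 1 by 3360 ft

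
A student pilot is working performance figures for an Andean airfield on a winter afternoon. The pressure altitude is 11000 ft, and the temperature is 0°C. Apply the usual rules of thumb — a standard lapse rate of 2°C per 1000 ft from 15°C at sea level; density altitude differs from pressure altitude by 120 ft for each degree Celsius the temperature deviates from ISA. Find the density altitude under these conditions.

11840 ft

ISA temperature at 11000 ft = 15 − 2 × (11000/1000) = -7°C.
ISA deviation = 0 − (-7) = +7°C.
Density altitude = 11000 + 120 × (7) = 11000 + (+840) = 11840 ft.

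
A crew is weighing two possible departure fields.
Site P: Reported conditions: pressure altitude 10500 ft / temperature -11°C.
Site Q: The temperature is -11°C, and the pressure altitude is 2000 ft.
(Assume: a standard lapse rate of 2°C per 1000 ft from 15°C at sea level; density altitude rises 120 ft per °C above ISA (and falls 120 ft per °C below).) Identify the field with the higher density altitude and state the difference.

Site P by 10540 ft

Site P: ISA temp = -6°C, deviation -5°C, DA = 10500 + 120 × (-5) = 9900 ft.
Site Q: ISA temp = 11°C, deviation -22°C, DA = 2000 + 120 × (-22) = -640 ft.
Site P is higher by 9900 − (-640) = 10540 ft.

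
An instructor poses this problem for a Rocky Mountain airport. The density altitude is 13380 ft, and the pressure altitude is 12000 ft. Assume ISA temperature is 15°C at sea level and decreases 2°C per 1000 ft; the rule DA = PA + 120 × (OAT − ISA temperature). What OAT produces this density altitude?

Density altitude − pressure altitude = 13380 − 12000 = +1380 ft.
At 120 ft/°C that is an ISA deviation of 1380/120 = +11.5°C.
ISA temperature at 12000 ft = 15 − 2 × (12000/1000) = -9°C.
OAT = ISA + deviation = -9 + (+11.5) = 2.5°C.

2.5°C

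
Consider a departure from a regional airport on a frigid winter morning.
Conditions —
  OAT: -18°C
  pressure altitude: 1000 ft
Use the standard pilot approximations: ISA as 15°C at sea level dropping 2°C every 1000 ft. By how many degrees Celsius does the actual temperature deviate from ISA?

ISA-31°C

ISA temperature at 1000 ft = 15 − 2 × (1000/1000) = 13°C.
Deviation = OAT − ISA = -18 − 13 = -31°C.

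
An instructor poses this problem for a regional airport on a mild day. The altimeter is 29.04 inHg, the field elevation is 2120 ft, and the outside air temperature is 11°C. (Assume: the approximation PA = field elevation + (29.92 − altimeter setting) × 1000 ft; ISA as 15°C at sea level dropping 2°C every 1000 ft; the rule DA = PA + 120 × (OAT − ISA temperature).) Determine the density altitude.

3240 ft

Pressure altitude = 2120 + (29.92 − 29.04) × 1000 = 2120 + (+880) = 3000 ft.
ISA temperature at 3000 ft = 15 − 2 × (3000/1000) = 9°C.
ISA deviation = 11 − 9 = +2°C.
Density altitude = 3000 + 120 × (2) = 3240 ft.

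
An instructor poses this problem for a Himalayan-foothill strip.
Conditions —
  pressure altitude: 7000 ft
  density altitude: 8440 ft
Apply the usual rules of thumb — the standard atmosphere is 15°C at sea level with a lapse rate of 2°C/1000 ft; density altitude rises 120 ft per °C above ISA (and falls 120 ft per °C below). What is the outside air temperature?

13°C

Density altitude − pressure altitude = 8440 − 7000 = +1440 ft.
At 120 ft/°C that is an ISA deviation of 1440/120 = +12°C.
ISA temperature at 7000 ft = 15 − 2 × (7000/1000) = 1°C.
OAT = ISA + deviation = 1 + (+12) = 13°C.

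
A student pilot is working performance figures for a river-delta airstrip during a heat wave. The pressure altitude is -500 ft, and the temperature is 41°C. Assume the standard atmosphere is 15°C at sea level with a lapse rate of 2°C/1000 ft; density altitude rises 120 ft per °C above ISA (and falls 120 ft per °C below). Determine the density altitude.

ISA temperature at -500 ft = 15 − 2 × (-500/1000) = 16°C.
ISA deviation = 41 − 16 = +25°C.
Density altitude = -500 + 120 × (25) = -500 + (+3000) = 2500 ft.

2500 ft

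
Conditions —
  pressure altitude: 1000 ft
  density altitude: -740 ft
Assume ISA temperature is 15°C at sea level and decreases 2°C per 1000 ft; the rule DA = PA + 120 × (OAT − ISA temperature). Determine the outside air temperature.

Density altitude − pressure altitude = -740 − 1000 = -1740 ft.
At 120 ft/°C that is an ISA deviation of -1740/120 = -14.5°C.
ISA temperature at 1000 ft = 15 − 2 × (1000/1000) = 13°C.
OAT = ISA + deviation = 13 + (-14.5) = -1.5°C.

-1.5°C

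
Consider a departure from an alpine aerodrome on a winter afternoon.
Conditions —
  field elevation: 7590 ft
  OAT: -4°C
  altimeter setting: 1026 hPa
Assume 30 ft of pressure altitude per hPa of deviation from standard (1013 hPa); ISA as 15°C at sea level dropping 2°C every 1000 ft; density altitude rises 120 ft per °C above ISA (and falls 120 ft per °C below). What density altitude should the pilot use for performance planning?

6648 ft

Pressure altitude = 7590 + (1013 − 1026) × 30 = 7590 + (-390) = 7200 ft.
ISA temperature at 7200 ft = 15 − 2 × (7200/1000) = 0.6°C.
ISA deviation = -4 − 0.6 = -4.6°C.
Density altitude = 7200 + 120 × (-4.6) = 6648 ft.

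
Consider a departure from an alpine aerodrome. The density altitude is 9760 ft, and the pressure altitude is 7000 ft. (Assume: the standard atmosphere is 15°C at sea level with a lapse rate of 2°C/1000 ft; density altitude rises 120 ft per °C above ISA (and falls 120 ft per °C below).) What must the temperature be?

24°C

Density altitude − pressure altitude = 9760 − 7000 = +2760 ft.
At 120 ft/°C that is an ISA deviation of 2760/120 = +23°C.
ISA temperature at 7000 ft = 15 − 2 × (7000/1000) = 1°C.
OAT = ISA + deviation = 1 + (+23) = 24°C.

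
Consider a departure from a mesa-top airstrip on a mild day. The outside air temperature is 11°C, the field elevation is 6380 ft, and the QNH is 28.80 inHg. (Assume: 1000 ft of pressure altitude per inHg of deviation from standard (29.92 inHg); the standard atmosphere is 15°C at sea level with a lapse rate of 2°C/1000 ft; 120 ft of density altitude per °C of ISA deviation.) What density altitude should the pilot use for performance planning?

Pressure altitude = 6380 + (29.92 − 28.80) × 1000 = 6380 + (+1120) = 7500 ft.
ISA temperature at 7500 ft = 15 − 2 × (7500/1000) = 0°C.
ISA deviation = 11 − 0 = +11°C.
Density altitude = 7500 + 120 × (11) = 8820 ft.

8820 ft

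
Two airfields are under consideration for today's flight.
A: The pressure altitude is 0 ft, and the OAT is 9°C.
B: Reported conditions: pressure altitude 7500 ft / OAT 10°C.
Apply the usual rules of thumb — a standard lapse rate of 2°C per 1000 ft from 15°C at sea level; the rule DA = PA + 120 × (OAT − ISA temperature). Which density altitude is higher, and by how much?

B by 9420 ft

A: ISA temp = 15°C, deviation -6°C, DA = 0 + 120 × (-6) = -720 ft.
B: ISA temp = 0°C, deviation +10°C, DA = 7500 + 120 × 10 = 8700 ft.
B is higher by 8700 − (-720) = 9420 ft.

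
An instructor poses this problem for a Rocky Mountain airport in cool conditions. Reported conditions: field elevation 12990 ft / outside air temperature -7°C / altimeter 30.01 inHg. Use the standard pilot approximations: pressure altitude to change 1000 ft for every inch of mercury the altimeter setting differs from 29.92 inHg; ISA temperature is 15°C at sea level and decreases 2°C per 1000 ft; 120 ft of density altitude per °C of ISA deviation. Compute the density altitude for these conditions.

13356 ft

Pressure altitude = 12990 + (29.92 − 30.01) × 1000 = 12990 + (-90) = 12900 ft.
ISA temperature at 12900 ft = 15 − 2 × (12900/1000) = -10.8°C.
ISA deviation = -7 − (-10.8) = +3.8°C.
Density altitude = 12900 + 120 × (3.8) = 13356 ft.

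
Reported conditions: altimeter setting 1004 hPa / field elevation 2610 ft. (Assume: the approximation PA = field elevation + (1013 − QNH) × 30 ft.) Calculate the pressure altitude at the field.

Pressure correction = (1013 − 1004) × 30 = +270 ft.
Pressure altitude = 2610 + (+270) = 2880 ft.

2880 ft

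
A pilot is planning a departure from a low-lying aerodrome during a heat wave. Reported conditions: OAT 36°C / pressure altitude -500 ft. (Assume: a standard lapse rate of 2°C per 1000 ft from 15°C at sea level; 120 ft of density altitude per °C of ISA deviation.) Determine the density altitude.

1900 ft

ISA temperature at -500 ft = 15 − 2 × (-500/1000) = 16°C.
ISA deviation = 36 − 16 = +20°C.
Density altitude = -500 + 120 × (20) = -500 + (+2400) = 1900 ft.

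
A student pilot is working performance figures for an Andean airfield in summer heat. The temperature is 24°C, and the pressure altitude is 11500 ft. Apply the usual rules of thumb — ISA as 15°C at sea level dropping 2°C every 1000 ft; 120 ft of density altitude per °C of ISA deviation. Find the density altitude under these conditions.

ISA temperature at 11500 ft = 15 − 2 × (11500/1000) = -8°C.
ISA deviation = 24 − (-8) = +32°C.
Density altitude = 11500 + 120 × (32) = 11500 + (+3840) = 15340 ft.

15340 ft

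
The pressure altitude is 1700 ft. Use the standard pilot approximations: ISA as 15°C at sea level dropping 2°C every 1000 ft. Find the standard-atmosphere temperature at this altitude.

11.6°C

ISA temperature = 15 − 2 × (1700/1000) = 15 − 3.4 = 11.6°C.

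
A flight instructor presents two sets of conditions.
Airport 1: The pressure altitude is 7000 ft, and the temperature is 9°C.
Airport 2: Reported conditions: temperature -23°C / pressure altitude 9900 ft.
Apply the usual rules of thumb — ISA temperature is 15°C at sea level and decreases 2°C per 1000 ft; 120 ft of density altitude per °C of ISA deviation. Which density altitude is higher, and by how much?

Airport 1 by 244 ft

Airport 1: ISA temp = 1°C, deviation +8°C, DA = 7000 + 120 × 8 = 7960 ft.
Airport 2: ISA temp = -4.8°C, deviation -18.2°C, DA = 9900 + 120 × (-18.2) = 7716 ft.
Airport 1 is higher by 7960 − 7716 = 244 ft.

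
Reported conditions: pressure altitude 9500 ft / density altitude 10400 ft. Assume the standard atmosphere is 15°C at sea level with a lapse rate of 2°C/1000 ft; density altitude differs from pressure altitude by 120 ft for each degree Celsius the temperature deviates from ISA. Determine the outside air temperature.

Density altitude − pressure altitude = 10400 − 9500 = +900 ft.
At 120 ft/°C that is an ISA deviation of 900/120 = +7.5°C.
ISA temperature at 9500 ft = 15 − 2 × (9500/1000) = -4°C.
OAT = ISA + deviation = -4 + (+7.5) = 3.5°C.

3.5°C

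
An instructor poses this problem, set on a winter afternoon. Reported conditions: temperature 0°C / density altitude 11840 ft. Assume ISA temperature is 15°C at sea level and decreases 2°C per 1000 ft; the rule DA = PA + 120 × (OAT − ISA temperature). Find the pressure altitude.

11000 ft

DA = PA + 120 × (OAT − (15 − 2·PA/1000)) = PA + 120·OAT − 1800 + 0.24·PA = 1.24·PA + 120·OAT − 1800.
So 1.24·PA = 11840 − 120 × 0 + 1800 = 13640.
PA = 13640 / 1.24 = 11000 ft.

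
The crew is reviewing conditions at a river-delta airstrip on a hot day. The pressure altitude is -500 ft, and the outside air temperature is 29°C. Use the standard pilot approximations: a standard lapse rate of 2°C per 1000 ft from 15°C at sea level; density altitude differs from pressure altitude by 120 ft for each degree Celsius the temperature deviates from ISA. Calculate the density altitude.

1060 ft

ISA temperature at -500 ft = 15 − 2 × (-500/1000) = 16°C.
ISA deviation = 29 − 16 = +13°C.
Density altitude = -500 + 120 × (13) = -500 + (+1560) = 1060 ft.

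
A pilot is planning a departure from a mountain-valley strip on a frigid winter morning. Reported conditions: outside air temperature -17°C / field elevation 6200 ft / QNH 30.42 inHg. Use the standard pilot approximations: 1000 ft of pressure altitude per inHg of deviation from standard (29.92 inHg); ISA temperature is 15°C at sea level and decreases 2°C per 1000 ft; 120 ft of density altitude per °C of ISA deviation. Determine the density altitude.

3228 ft

Pressure altitude = 6200 + (29.92 − 30.42) × 1000 = 6200 + (-500) = 5700 ft.
ISA temperature at 5700 ft = 15 − 2 × (5700/1000) = 3.6°C.
ISA deviation = -17 − 3.6 = -20.6°C.
Density altitude = 5700 + 120 × (-20.6) = 3228 ft.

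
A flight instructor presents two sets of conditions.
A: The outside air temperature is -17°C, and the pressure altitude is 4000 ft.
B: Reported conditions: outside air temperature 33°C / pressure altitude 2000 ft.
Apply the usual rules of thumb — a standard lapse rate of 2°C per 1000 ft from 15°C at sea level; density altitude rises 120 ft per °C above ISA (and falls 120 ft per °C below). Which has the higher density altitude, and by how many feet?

A: ISA temp = 7°C, deviation -24°C, DA = 4000 + 120 × (-24) = 1120 ft.
B: ISA temp = 11°C, deviation +22°C, DA = 2000 + 120 × 22 = 4640 ft.
B is higher by 4640 − 1120 = 3520 ft.

B by 3520 ft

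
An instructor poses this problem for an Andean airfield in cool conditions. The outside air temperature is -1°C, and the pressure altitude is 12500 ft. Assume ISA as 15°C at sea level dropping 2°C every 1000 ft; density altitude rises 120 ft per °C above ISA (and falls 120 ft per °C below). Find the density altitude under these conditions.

13580 ft

ISA temperature at 12500 ft = 15 − 2 × (12500/1000) = -10°C.
ISA deviation = -1 − (-10) = +9°C.
Density altitude = 12500 + 120 × (9) = 12500 + (+1080) = 13580 ft.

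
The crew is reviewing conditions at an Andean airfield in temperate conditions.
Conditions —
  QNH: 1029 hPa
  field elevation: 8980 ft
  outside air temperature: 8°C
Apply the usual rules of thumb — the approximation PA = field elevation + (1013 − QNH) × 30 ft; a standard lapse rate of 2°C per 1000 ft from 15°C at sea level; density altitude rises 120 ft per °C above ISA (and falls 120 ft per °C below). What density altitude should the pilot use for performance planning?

9700 ft

Pressure altitude = 8980 + (1013 − 1029) × 30 = 8980 + (-480) = 8500 ft.
ISA temperature at 8500 ft = 15 − 2 × (8500/1000) = -2°C.
ISA deviation = 8 − (-2) = +10°C.
Density altitude = 8500 + 120 × (10) = 9700 ft.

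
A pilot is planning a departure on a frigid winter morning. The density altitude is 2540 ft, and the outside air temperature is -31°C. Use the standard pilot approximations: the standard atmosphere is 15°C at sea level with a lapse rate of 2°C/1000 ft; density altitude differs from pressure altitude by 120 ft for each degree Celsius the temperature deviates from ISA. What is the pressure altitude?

DA = PA + 120 × (OAT − (15 − 2·PA/1000)) = PA + 120·OAT − 1800 + 0.24·PA = 1.24·PA + 120·OAT − 1800.
So 1.24·PA = 2540 − 120 × (-31) + 1800 = 8060.
PA = 8060 / 1.24 = 6500 ft.

6500 ft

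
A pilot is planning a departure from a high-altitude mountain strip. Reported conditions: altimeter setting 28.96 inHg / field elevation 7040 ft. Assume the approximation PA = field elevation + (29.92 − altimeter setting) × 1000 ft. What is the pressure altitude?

8000 ft

Pressure correction = (29.92 − 28.96) × 1000 = +960 ft.
Pressure altitude = 7040 + (+960) = 8000 ft.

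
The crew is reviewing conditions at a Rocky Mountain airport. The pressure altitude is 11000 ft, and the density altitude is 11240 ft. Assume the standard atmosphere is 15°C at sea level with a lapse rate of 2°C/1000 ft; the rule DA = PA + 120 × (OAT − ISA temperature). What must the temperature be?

Density altitude − pressure altitude = 11240 − 11000 = +240 ft.
At 120 ft/°C that is an ISA deviation of 240/120 = +2°C.
ISA temperature at 11000 ft = 15 − 2 × (11000/1000) = -7°C.
OAT = ISA + deviation = -7 + (+2) = -5°C.

-5°C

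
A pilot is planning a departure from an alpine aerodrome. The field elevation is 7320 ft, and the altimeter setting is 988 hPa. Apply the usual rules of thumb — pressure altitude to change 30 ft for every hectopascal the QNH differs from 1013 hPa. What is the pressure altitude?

8070 ft

Pressure correction = (1013 − 988) × 30 = +750 ft.
Pressure altitude = 7320 + (+750) = 8070 ft.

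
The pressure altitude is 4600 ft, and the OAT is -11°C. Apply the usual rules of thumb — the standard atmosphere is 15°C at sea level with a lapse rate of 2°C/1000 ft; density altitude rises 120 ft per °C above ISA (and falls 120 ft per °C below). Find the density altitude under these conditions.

2584 ft

ISA temperature at 4600 ft = 15 − 2 × (4600/1000) = 5.8°C.
ISA deviation = -11 − 5.8 = -16.8°C.
Density altitude = 4600 + 120 × (-16.8) = 4600 + (-2016) = 2584 ft.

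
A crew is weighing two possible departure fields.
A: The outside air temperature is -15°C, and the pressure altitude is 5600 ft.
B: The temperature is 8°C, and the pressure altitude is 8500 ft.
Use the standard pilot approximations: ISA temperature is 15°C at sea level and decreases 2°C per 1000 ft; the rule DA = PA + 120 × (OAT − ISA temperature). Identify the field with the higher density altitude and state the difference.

B by 6356 ft

A: ISA temp = 3.8°C, deviation -18.8°C, DA = 5600 + 120 × (-18.8) = 3344 ft.
B: ISA temp = -2°C, deviation +10°C, DA = 8500 + 120 × 10 = 9700 ft.
B is higher by 9700 − 3344 = 6356 ft.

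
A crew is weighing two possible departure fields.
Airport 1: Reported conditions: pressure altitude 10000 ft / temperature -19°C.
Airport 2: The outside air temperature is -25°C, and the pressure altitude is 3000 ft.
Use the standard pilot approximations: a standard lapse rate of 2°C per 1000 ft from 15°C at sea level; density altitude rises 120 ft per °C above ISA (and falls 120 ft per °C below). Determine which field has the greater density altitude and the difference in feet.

Airport 1 by 9400 ft

Airport 1: ISA temp = -5°C, deviation -14°C, DA = 10000 + 120 × (-14) = 8320 ft.
Airport 2: ISA temp = 9°C, deviation -34°C, DA = 3000 + 120 × (-34) = -1080 ft.
Airport 1 is higher by 8320 − (-1080) = 9400 ft.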